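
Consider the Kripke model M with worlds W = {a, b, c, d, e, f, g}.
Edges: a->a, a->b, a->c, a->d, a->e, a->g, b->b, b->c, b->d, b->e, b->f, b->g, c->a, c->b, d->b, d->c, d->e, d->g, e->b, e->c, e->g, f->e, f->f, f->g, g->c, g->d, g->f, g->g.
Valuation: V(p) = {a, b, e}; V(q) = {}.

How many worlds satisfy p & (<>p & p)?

3

Recall that <>ψ holds at a world iff ψ holds at some accessible world.
Let φ = p & (<>p & p). Evaluate φ at each world:
  a (successors {a, b, c, d, e, g}): φ is true.
  b (successors {b, c, d, e, f, g}): φ is true.
  c (successors {a, b}): φ is false.
  d (successors {b, c, e, g}): φ is false.
  e (successors {b, c, g}): φ is true.
  f (successors {e, f, g}): φ is false.
  g (successors {c, d, f, g}): φ is false.
For instance, at b:
  At b: p is true, <>p & p is true, so p & (<>p & p) is true.
    At b: <>p is true, p is true, so <>p & p is true.
      At b: <>p requires p at some successor in {b, c, d, e, f, g}.
        p holds at b, so <>p is true at b.
Satisfying worlds: {a, b, e}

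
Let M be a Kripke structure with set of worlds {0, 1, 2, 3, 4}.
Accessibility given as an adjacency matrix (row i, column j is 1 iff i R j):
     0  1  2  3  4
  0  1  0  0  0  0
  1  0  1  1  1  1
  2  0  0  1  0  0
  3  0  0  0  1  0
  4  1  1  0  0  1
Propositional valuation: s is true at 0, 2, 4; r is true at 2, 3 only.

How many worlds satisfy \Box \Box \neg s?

Let φ = \Box \Box \neg s. Evaluate φ at each world:
  0 (successors {0}): φ is false.
  1 (successors {1, 2, 3, 4}): φ is false.
  2 (successors {2}): φ is false.
  3 (successors {3}): φ is true.
  4 (successors {0, 1, 4}): φ is false.
For instance, at 2:
  At 2: \Box \Box \neg s requires \Box \neg s at every successor {2}.
    \Box \neg s fails at 2, so \Box \Box \neg s is false at 2.
      At 2: \Box \neg s requires \neg s at every successor {2}.
        \neg s fails at 2, so \Box \neg s is false at 2.
Satisfying worlds: {3}

1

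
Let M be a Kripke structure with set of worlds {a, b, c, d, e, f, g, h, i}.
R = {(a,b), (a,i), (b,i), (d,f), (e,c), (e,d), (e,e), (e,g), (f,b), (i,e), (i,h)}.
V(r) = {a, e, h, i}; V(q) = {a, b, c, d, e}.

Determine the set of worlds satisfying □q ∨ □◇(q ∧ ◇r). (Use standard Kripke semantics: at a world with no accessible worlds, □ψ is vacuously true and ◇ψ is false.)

b, c, d, f, g, h

Recall that □ψ holds at a world iff ψ holds at every accessible world, and ◇ψ holds iff ψ holds at some accessible world.
Let φ = □q ∨ □◇(q ∧ ◇r). Evaluate φ at each world:
  a (successors {b, i}): φ is false.
  b (successors {i}): φ is true.
  c (successors ∅): φ is true.
  d (successors {f}): φ is true.
  e (successors {c, d, e, g}): φ is false.
  f (successors {b}): φ is true.
  g (successors ∅): φ is true.
  h (successors ∅): φ is true.
  i (successors {e, h}): φ is false.
For instance, at a:
  At a: □q is false, □◇(q ∧ ◇r) is false, so □q ∨ □◇(q ∧ ◇r) is false.
    At a: □q requires q at every successor {b, i}.
      q fails at i, so □q is false at a.
    At a: □◇(q ∧ ◇r) requires ◇(q ∧ ◇r) at every successor {b, i}.
      ◇(q ∧ ◇r) fails at b, so □◇(q ∧ ◇r) is false at a.
Satisfying worlds: {b, c, d, f, g, h}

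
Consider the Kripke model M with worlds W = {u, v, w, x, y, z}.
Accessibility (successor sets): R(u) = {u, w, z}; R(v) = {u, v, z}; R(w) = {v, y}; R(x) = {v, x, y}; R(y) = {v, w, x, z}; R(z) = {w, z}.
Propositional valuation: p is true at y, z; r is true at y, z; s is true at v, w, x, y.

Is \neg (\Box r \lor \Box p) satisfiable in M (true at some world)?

Yes

Let φ = \neg (\Box r \lor \Box p). Evaluate φ at each world:
  u (successors {u, w, z}): φ is true.
  v (successors {u, v, z}): φ is true.
  w (successors {v, y}): φ is true.
  x (successors {v, x, y}): φ is true.
  y (successors {v, w, x, z}): φ is true.
  z (successors {w, z}): φ is true.
Detail at u (witness):
  At u: \Box r \lor \Box p is false, so \neg (\Box r \lor \Box p) is true.
    At u: \Box r is false, \Box p is false, so \Box r \lor \Box p is false.
      At u: \Box r requires r at every successor {u, w, z}.
        r fails at u, so \Box r is false at u.
      At u: \Box p requires p at every successor {u, w, z}.
        p fails at u, so \Box p is false at u.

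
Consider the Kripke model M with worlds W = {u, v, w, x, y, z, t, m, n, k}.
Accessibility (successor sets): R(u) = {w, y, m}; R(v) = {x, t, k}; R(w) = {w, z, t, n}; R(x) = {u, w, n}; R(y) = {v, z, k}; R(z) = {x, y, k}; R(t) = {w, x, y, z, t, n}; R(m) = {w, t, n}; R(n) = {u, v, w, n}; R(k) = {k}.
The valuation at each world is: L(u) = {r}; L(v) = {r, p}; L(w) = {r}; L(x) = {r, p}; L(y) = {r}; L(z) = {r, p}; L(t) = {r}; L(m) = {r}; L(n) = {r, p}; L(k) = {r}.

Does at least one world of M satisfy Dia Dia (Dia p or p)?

Let φ = Dia Dia (Dia p or p). Evaluate φ at each world:
  u (successors {w, y, m}): φ is true.
  v (successors {x, t, k}): φ is true.
  w (successors {w, z, t, n}): φ is true.
  x (successors {u, w, n}): φ is true.
  y (successors {v, z, k}): φ is true.
  z (successors {x, y, k}): φ is true.
  t (successors {w, x, y, z, t, n}): φ is true.
  m (successors {w, t, n}): φ is true.
  n (successors {u, v, w, n}): φ is true.
  k (successors {k}): φ is false.
Detail at u (witness):
  At u: Dia Dia (Dia p or p) requires Dia (Dia p or p) at some successor in {w, y, m}.
    Dia (Dia p or p) holds at w, so Dia Dia (Dia p or p) is true at u.
      At w: Dia (Dia p or p) requires Dia p or p at some successor in {w, z, t, n}.
        Dia p or p holds at w, so Dia (Dia p or p) is true at w.

Yes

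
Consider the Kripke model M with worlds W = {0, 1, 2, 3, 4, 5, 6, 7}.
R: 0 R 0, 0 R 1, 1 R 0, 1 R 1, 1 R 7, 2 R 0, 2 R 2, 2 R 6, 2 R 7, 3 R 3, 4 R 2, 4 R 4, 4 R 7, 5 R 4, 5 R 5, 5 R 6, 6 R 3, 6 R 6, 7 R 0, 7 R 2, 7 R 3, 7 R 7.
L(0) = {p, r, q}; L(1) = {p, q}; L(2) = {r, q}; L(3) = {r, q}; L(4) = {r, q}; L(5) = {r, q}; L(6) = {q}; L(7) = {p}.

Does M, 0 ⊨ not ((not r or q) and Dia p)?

Recall that Dia ψ holds at a world iff ψ holds at some accessible world.
At 0: (not r or q) and Dia p is true, so not ((not r or q) and Dia p) is false.
  At 0: not r or q is true, Dia p is true, so (not r or q) and Dia p is true.
    At 0: Dia p requires p at some successor in {0, 1}.
      p holds at 0, so Dia p is true at 0.

No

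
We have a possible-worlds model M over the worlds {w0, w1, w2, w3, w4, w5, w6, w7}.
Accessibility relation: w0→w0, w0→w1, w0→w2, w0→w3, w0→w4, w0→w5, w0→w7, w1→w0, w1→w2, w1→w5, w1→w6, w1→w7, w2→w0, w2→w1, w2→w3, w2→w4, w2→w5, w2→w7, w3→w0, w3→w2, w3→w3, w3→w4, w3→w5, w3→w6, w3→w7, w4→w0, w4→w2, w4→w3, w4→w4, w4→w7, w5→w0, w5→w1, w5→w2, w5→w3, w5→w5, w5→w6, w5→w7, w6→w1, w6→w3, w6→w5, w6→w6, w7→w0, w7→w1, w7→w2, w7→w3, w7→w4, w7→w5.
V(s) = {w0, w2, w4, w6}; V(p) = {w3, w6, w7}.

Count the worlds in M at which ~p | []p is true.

5

Let φ = ~p | []p. Evaluate φ at each world:
  w0 (successors {w0, w1, w2, w3, w4, w5, w7}): φ is true.
  w1 (successors {w0, w2, w5, w6, w7}): φ is true.
  w2 (successors {w0, w1, w3, w4, w5, w7}): φ is true.
  w3 (successors {w0, w2, w3, w4, w5, w6, w7}): φ is false.
  w4 (successors {w0, w2, w3, w4, w7}): φ is true.
  w5 (successors {w0, w1, w2, w3, w5, w6, w7}): φ is true.
  w6 (successors {w1, w3, w5, w6}): φ is false.
  w7 (successors {w0, w1, w2, w3, w4, w5}): φ is false.
For instance, at w5:
  At w5: ~p is true, []p is false, so ~p | []p is true.
    At w5: []p requires p at every successor {w0, w1, w2, w3, w5, w6, w7}.
      p fails at w0, so []p is false at w5.
Satisfying worlds: {w0, w1, w2, w4, w5}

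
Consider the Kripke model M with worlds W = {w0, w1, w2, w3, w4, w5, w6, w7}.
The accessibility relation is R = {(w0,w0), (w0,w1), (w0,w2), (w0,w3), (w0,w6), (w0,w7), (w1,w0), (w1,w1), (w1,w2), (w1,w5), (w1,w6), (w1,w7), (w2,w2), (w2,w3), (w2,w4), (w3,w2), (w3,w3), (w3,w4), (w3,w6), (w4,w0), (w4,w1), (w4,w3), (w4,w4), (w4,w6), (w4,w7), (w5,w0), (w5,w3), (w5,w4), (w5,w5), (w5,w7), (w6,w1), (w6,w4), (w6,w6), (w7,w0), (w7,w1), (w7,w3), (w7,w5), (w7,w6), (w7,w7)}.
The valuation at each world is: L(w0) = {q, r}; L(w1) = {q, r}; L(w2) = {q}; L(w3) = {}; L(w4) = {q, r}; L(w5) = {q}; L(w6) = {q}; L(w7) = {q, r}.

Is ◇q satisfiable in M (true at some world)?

Recall that ◇ψ holds at a world iff ψ holds at some accessible world.
Let φ = ◇q. Evaluate φ at each world:
  w0 (successors {w0, w1, w2, w3, w6, w7}): φ is true.
  w1 (successors {w0, w1, w2, w5, w6, w7}): φ is true.
  w2 (successors {w2, w3, w4}): φ is true.
  w3 (successors {w2, w3, w4, w6}): φ is true.
  w4 (successors {w0, w1, w3, w4, w6, w7}): φ is true.
  w5 (successors {w0, w3, w4, w5, w7}): φ is true.
  w6 (successors {w1, w4, w6}): φ is true.
  w7 (successors {w0, w1, w3, w5, w6, w7}): φ is true.
Detail at w0 (witness):
  At w0: ◇q requires q at some successor in {w0, w1, w2, w3, w6, w7}.
    q holds at w0, so ◇q is true at w0.

Yes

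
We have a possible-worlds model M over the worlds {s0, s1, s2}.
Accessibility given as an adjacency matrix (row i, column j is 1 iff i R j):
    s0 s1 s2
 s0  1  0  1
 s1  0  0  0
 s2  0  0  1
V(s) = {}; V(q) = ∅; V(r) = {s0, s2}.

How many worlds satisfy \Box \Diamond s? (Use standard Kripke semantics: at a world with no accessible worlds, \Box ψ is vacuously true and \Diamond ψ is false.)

Let φ = \Box \Diamond s. Evaluate φ at each world:
  s0 (successors {s0, s2}): φ is false.
  s1 (successors ∅): φ is true.
  s2 (successors {s2}): φ is false.
For instance, at s0:
  At s0: \Box \Diamond s requires \Diamond s at every successor {s0, s2}.
    \Diamond s fails at s0, so \Box \Diamond s is false at s0.
      At s0: \Diamond s requires s at some successor in {s0, s2}.
        At s0: s is false.
        At s2: s is false.
      So \Diamond s is false at s0.
Satisfying worlds: {s1}

1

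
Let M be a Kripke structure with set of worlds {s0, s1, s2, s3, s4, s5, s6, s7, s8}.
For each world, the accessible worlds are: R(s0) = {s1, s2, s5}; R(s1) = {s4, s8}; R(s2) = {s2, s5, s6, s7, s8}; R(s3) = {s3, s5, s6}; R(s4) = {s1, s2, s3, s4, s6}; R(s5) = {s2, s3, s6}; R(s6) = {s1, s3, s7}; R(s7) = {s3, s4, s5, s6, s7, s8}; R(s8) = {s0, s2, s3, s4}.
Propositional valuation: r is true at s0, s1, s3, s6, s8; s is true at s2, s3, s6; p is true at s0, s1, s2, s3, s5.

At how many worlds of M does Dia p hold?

Let φ = Dia p. Evaluate φ at each world:
  s0 (successors {s1, s2, s5}): φ is true.
  s1 (successors {s4, s8}): φ is false.
  s2 (successors {s2, s5, s6, s7, s8}): φ is true.
  s3 (successors {s3, s5, s6}): φ is true.
  s4 (successors {s1, s2, s3, s4, s6}): φ is true.
  s5 (successors {s2, s3, s6}): φ is true.
  s6 (successors {s1, s3, s7}): φ is true.
  s7 (successors {s3, s4, s5, s6, s7, s8}): φ is true.
  s8 (successors {s0, s2, s3, s4}): φ is true.
For instance, at s2:
  At s2: Dia p requires p at some successor in {s2, s5, s6, s7, s8}.
    p holds at s2, so Dia p is true at s2.
Satisfying worlds: {s0, s2, s3, s4, s5, s6, s7, s8}

8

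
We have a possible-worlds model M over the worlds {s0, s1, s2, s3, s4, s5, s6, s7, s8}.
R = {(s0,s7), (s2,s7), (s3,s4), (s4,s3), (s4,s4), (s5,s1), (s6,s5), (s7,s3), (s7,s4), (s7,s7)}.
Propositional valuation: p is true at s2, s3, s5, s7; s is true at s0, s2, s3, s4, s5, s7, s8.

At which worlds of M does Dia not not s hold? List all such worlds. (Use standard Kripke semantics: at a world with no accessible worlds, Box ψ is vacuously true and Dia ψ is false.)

Recall that Dia ψ holds at a world iff ψ holds at some accessible world.
Let φ = Dia not not s. Evaluate φ at each world:
  s0 (successors {s7}): φ is true.
  s1 (successors ∅): φ is false.
  s2 (successors {s7}): φ is true.
  s3 (successors {s4}): φ is true.
  s4 (successors {s3, s4}): φ is true.
  s5 (successors {s1}): φ is false.
  s6 (successors {s5}): φ is true.
  s7 (successors {s3, s4, s7}): φ is true.
  s8 (successors ∅): φ is false.
For instance, at s4:
  At s4: Dia not not s requires not not s at some successor in {s3, s4}.
    not not s holds at s3, so Dia not not s is true at s4.
Satisfying worlds: {s0, s2, s3, s4, s6, s7}

s0, s2, s3, s4, s6, s7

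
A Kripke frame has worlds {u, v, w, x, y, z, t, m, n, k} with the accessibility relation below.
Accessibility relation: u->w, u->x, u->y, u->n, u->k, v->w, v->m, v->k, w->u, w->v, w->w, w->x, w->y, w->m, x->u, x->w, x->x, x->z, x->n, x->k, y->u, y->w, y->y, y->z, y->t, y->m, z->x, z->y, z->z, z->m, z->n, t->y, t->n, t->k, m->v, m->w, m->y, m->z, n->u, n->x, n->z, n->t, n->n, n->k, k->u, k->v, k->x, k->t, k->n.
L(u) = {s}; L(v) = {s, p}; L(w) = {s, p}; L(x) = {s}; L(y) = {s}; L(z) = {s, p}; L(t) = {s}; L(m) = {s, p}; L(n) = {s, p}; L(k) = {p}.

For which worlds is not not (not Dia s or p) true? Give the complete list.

Let φ = not not (not Dia s or p). Evaluate φ at each world:
  u (successors {w, x, y, n, k}): φ is false.
  v (successors {w, m, k}): φ is true.
  w (successors {u, v, w, x, y, m}): φ is true.
  x (successors {u, w, x, z, n, k}): φ is false.
  y (successors {u, w, y, z, t, m}): φ is false.
  z (successors {x, y, z, m, n}): φ is true.
  t (successors {y, n, k}): φ is false.
  m (successors {v, w, y, z}): φ is true.
  n (successors {u, x, z, t, n, k}): φ is true.
  k (successors {u, v, x, t, n}): φ is true.
For instance, at z:
  At z: not (not Dia s or p) is false, so not not (not Dia s or p) is true.
    At z: not Dia s or p is true, so not (not Dia s or p) is false.
      At z: not Dia s is false, p is true, so not Dia s or p is true.
Satisfying worlds: {v, w, z, m, n, k}

v, w, z, m, n, k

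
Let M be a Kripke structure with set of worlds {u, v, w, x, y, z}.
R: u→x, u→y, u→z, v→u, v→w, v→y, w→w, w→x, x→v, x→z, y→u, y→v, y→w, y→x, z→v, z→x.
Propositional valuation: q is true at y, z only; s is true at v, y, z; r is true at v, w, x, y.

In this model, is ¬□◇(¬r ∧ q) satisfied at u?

Recall that □ψ holds at a world iff ψ holds at every accessible world, and ◇ψ holds iff ψ holds at some accessible world.
At u: □◇(¬r ∧ q) is false, so ¬□◇(¬r ∧ q) is true.
  At u: □◇(¬r ∧ q) requires ◇(¬r ∧ q) at every successor {x, y, z}.
    ◇(¬r ∧ q) fails at y, so □◇(¬r ∧ q) is false at u.
      At y: ◇(¬r ∧ q) requires ¬r ∧ q at some successor in {u, v, w, x}.
        At u: ¬r ∧ q is false.
        At v: ¬r ∧ q is false.
        At w: ¬r ∧ q is false.
        At x: ¬r ∧ q is false.
      So ◇(¬r ∧ q) is false at y.

Yes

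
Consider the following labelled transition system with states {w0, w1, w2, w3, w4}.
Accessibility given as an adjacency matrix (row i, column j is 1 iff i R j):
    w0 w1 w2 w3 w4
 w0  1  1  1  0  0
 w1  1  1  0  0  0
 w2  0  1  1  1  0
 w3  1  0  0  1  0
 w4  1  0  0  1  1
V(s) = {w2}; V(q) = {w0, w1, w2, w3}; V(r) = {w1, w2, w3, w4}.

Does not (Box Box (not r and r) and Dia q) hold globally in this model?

Let φ = not (Box Box (not r and r) and Dia q). Evaluate φ at each world:
  w0 (successors {w0, w1, w2}): φ is true.
  w1 (successors {w0, w1}): φ is true.
  w2 (successors {w1, w2, w3}): φ is true.
  w3 (successors {w0, w3}): φ is true.
  w4 (successors {w0, w3, w4}): φ is true.
For instance, at w3:
  At w3: Box Box (not r and r) and Dia q is false, so not (Box Box (not r and r) and Dia q) is true.
    At w3: Box Box (not r and r) is false, Dia q is true, so Box Box (not r and r) and Dia q is false.
      At w3: Box Box (not r and r) requires Box (not r and r) at every successor {w0, w3}.
        Box (not r and r) fails at w0, so Box Box (not r and r) is false at w3.
      At w3: Dia q requires q at some successor in {w0, w3}.
        q holds at w0, so Dia q is true at w3.

Yes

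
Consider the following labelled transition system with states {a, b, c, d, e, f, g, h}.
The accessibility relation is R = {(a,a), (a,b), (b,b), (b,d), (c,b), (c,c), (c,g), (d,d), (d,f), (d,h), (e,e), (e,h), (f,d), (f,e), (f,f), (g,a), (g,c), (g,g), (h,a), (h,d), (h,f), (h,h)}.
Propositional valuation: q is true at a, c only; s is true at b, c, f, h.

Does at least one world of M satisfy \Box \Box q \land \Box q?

No

Recall that \Box ψ holds at a world iff ψ holds at every accessible world, and \Diamond ψ holds iff ψ holds at some accessible world.
Let φ = \Box \Box q \land \Box q. Evaluate φ at each world:
  a (successors {a, b}): φ is false.
  b (successors {b, d}): φ is false.
  c (successors {b, c, g}): φ is false.
  d (successors {d, f, h}): φ is false.
  e (successors {e, h}): φ is false.
  f (successors {d, e, f}): φ is false.
  g (successors {a, c, g}): φ is false.
  h (successors {a, d, f, h}): φ is false.
For instance, at a:
  At a: \Box \Box q is false, \Box q is false, so \Box \Box q \land \Box q is false.
    At a: \Box \Box q requires \Box q at every successor {a, b}.
      \Box q fails at a, so \Box \Box q is false at a.
    At a: \Box q requires q at every successor {a, b}.
      q fails at b, so \Box q is false at a.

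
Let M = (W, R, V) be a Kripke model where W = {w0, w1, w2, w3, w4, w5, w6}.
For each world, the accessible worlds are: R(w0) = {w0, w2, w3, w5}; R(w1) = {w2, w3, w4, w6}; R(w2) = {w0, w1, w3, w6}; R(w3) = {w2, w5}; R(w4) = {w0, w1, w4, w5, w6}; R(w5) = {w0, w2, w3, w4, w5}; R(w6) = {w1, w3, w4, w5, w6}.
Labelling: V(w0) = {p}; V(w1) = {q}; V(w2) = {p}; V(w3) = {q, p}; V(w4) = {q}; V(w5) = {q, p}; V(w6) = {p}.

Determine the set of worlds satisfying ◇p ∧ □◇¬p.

Let φ = ◇p ∧ □◇¬p. Evaluate φ at each world:
  w0 (successors {w0, w2, w3, w5}): φ is false.
  w1 (successors {w2, w3, w4, w6}): φ is false.
  w2 (successors {w0, w1, w3, w6}): φ is false.
  w3 (successors {w2, w5}): φ is true.
  w4 (successors {w0, w1, w4, w5, w6}): φ is false.
  w5 (successors {w0, w2, w3, w4, w5}): φ is false.
  w6 (successors {w1, w3, w4, w5, w6}): φ is false.
For instance, at w5:
  At w5: ◇p is true, □◇¬p is false, so ◇p ∧ □◇¬p is false.
    At w5: ◇p requires p at some successor in {w0, w2, w3, w4, w5}.
      p holds at w0, so ◇p is true at w5.
    At w5: □◇¬p requires ◇¬p at every successor {w0, w2, w3, w4, w5}.
      ◇¬p fails at w0, so □◇¬p is false at w5.
Satisfying worlds: {w3}

w3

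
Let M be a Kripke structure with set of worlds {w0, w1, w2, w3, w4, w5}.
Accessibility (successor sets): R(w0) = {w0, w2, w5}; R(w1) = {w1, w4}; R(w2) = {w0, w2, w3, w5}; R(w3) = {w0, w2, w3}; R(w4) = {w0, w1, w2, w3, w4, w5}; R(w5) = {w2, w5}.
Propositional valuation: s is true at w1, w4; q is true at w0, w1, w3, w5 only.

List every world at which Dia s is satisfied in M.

Let φ = Dia s. Evaluate φ at each world:
  w0 (successors {w0, w2, w5}): φ is false.
  w1 (successors {w1, w4}): φ is true.
  w2 (successors {w0, w2, w3, w5}): φ is false.
  w3 (successors {w0, w2, w3}): φ is false.
  w4 (successors {w0, w1, w2, w3, w4, w5}): φ is true.
  w5 (successors {w2, w5}): φ is false.
For instance, at w1:
  At w1: Dia s requires s at some successor in {w1, w4}.
    s holds at w1, so Dia s is true at w1.
Satisfying worlds: {w1, w4}

w1, w4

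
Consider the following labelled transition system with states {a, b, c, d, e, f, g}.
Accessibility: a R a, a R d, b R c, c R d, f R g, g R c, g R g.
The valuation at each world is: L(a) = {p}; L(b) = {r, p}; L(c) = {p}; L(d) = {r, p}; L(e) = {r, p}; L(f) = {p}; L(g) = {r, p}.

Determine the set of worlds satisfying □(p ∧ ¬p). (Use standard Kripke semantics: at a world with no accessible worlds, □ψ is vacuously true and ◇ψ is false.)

d, e

Let φ = □(p ∧ ¬p). Evaluate φ at each world:
  a (successors {a, d}): φ is false.
  b (successors {c}): φ is false.
  c (successors {d}): φ is false.
  d (successors ∅): φ is true.
  e (successors ∅): φ is true.
  f (successors {g}): φ is false.
  g (successors {c, g}): φ is false.
For instance, at b:
  At b: □(p ∧ ¬p) requires p ∧ ¬p at every successor {c}.
    p ∧ ¬p fails at c, so □(p ∧ ¬p) is false at b.
Satisfying worlds: {d, e}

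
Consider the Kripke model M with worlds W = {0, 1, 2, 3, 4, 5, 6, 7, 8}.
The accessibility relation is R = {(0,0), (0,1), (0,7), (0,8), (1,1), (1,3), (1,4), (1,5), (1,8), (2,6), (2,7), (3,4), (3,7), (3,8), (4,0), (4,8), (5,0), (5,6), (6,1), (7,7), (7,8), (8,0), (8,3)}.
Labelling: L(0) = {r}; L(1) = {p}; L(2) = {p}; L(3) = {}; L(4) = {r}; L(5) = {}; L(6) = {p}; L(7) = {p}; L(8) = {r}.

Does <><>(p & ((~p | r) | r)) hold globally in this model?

No

Let φ = <><>(p & ((~p | r) | r)). Evaluate φ at each world:
  0 (successors {0, 1, 7, 8}): φ is false.
  1 (successors {1, 3, 4, 5, 8}): φ is false.
  2 (successors {6, 7}): φ is false.
  3 (successors {4, 7, 8}): φ is false.
  4 (successors {0, 8}): φ is false.
  5 (successors {0, 6}): φ is false.
  6 (successors {1}): φ is false.
  7 (successors {7, 8}): φ is false.
  8 (successors {0, 3}): φ is false.
Detail at 0 (counterexample):
  At 0: <><>(p & ((~p | r) | r)) requires <>(p & ((~p | r) | r)) at some successor in {0, 1, 7, 8}.
    At 0: <>(p & ((~p | r) | r)) is false.
    At 1: <>(p & ((~p | r) | r)) is false.
    At 7: <>(p & ((~p | r) | r)) is false.
    At 8: <>(p & ((~p | r) | r)) is false.
  So <><>(p & ((~p | r) | r)) is false at 0.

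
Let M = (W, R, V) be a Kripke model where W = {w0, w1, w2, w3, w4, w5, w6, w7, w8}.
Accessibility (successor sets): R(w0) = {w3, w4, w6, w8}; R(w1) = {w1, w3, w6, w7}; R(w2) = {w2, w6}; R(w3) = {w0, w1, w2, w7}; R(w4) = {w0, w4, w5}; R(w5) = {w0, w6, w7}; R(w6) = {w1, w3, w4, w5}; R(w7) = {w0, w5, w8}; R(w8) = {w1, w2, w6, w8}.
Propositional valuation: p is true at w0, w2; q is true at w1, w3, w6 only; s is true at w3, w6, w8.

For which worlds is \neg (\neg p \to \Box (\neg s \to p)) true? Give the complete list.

Let φ = \neg (\neg p \to \Box (\neg s \to p)). Evaluate φ at each world:
  w0 (successors {w3, w4, w6, w8}): φ is false.
  w1 (successors {w1, w3, w6, w7}): φ is true.
  w2 (successors {w2, w6}): φ is false.
  w3 (successors {w0, w1, w2, w7}): φ is true.
  w4 (successors {w0, w4, w5}): φ is true.
  w5 (successors {w0, w6, w7}): φ is true.
  w6 (successors {w1, w3, w4, w5}): φ is true.
  w7 (successors {w0, w5, w8}): φ is true.
  w8 (successors {w1, w2, w6, w8}): φ is true.
For instance, at w8:
  At w8: \neg p \to \Box (\neg s \to p) is false, so \neg (\neg p \to \Box (\neg s \to p)) is true.
    At w8: \neg p is true, \Box (\neg s \to p) is false, so \neg p \to \Box (\neg s \to p) is false.
      At w8: \Box (\neg s \to p) requires \neg s \to p at every successor {w1, w2, w6, w8}.
        \neg s \to p fails at w1, so \Box (\neg s \to p) is false at w8.
Satisfying worlds: {w1, w3, w4, w5, w6, w7, w8}

w1, w3, w4, w5, w6, w7, w8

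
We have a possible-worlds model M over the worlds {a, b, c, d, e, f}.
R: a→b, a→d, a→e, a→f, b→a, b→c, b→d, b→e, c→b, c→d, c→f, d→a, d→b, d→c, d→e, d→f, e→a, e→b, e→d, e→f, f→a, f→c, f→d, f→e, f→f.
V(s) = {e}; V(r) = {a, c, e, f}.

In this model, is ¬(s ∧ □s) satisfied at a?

Yes

At a: s ∧ □s is false, so ¬(s ∧ □s) is true.
  At a: s is false, □s is false, so s ∧ □s is false.
    At a: □s requires s at every successor {b, d, e, f}.
      s fails at b, so □s is false at a.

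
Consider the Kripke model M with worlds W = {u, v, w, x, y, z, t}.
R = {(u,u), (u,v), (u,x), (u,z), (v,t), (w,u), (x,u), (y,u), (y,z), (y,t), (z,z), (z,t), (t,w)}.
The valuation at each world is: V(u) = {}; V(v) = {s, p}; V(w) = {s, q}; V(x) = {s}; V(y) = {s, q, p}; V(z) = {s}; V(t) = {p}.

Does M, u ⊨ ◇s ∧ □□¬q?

Yes

At u: ◇s is true, □□¬q is true, so ◇s ∧ □□¬q is true.
  At u: ◇s requires s at some successor in {u, v, x, z}.
    s holds at v, so ◇s is true at u.
  At u: □□¬q requires □¬q at every successor {u, v, x, z}.
    At u: □¬q is true.
    At v: □¬q is true.
    At x: □¬q is true.
    At z: □¬q is true.
  So □□¬q is true at u.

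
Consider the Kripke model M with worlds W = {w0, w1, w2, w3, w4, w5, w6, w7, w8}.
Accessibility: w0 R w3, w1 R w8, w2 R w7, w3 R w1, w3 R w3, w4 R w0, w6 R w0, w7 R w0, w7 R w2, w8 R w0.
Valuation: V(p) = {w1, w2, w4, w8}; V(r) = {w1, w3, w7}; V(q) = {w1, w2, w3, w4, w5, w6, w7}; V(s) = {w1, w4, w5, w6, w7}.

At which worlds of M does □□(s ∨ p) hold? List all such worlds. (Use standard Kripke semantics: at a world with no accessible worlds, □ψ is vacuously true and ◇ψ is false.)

w5

Let φ = □□(s ∨ p). Evaluate φ at each world:
  w0 (successors {w3}): φ is false.
  w1 (successors {w8}): φ is false.
  w2 (successors {w7}): φ is false.
  w3 (successors {w1, w3}): φ is false.
  w4 (successors {w0}): φ is false.
  w5 (successors ∅): φ is true.
  w6 (successors {w0}): φ is false.
  w7 (successors {w0, w2}): φ is false.
  w8 (successors {w0}): φ is false.
For instance, at w2:
  At w2: □□(s ∨ p) requires □(s ∨ p) at every successor {w7}.
    □(s ∨ p) fails at w7, so □□(s ∨ p) is false at w2.
      At w7: □(s ∨ p) requires s ∨ p at every successor {w0, w2}.
        s ∨ p fails at w0, so □(s ∨ p) is false at w7.
Satisfying worlds: {w5}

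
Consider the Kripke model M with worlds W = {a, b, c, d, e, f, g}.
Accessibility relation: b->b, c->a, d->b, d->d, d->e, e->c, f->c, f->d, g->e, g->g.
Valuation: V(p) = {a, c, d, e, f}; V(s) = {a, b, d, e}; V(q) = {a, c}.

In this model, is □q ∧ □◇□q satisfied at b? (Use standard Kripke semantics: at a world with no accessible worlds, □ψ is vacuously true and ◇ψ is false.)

At b: □q is false, □◇□q is false, so □q ∧ □◇□q is false.
  At b: □q requires q at every successor {b}.
    q fails at b, so □q is false at b.
  At b: □◇□q requires ◇□q at every successor {b}.
    ◇□q fails at b, so □◇□q is false at b.
      At b: ◇□q requires □q at some successor in {b}.
        At b: □q is false.
      So ◇□q is false at b.

No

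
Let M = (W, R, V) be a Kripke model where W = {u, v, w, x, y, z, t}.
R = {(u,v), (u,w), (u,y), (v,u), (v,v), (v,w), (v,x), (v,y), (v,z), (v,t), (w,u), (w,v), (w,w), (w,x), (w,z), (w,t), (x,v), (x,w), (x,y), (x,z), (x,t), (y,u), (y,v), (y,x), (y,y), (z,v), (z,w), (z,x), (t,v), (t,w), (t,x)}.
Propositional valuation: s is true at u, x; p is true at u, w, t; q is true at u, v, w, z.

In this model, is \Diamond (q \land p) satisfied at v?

Recall that \Diamond ψ holds at a world iff ψ holds at some accessible world.
At v: \Diamond (q \land p) requires q \land p at some successor in {u, v, w, x, y, z, t}.
  q \land p holds at u, so \Diamond (q \land p) is true at v.

Yes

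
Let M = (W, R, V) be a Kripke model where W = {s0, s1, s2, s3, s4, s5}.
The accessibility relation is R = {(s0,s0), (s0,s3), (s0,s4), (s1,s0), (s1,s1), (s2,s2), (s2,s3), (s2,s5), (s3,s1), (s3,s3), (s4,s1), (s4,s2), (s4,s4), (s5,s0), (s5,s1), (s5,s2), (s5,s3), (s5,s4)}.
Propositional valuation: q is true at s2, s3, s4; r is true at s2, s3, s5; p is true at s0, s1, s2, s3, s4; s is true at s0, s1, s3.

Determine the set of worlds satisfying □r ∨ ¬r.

s0, s1, s2, s4

Let φ = □r ∨ ¬r. Evaluate φ at each world:
  s0 (successors {s0, s3, s4}): φ is true.
  s1 (successors {s0, s1}): φ is true.
  s2 (successors {s2, s3, s5}): φ is true.
  s3 (successors {s1, s3}): φ is false.
  s4 (successors {s1, s2, s4}): φ is true.
  s5 (successors {s0, s1, s2, s3, s4}): φ is false.
For instance, at s3:
  At s3: □r is false, ¬r is false, so □r ∨ ¬r is false.
    At s3: □r requires r at every successor {s1, s3}.
      r fails at s1, so □r is false at s3.
Satisfying worlds: {s0, s1, s2, s4}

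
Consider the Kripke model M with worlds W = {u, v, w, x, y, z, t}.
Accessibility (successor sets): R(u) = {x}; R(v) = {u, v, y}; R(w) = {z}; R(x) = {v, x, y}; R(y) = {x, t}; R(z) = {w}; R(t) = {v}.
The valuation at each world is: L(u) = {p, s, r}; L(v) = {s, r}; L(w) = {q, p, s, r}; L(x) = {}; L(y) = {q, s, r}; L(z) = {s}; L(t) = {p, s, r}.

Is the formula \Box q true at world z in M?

Yes

At z: \Box q requires q at every successor {w}.
  At w: q is true.
So \Box q is true at z.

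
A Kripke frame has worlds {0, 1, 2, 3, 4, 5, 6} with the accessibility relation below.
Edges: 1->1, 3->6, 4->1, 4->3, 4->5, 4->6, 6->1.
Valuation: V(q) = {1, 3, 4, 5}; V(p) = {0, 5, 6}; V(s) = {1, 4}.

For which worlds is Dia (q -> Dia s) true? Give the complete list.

1, 3, 4, 6

Let φ = Dia (q -> Dia s). Evaluate φ at each world:
  0 (successors ∅): φ is false.
  1 (successors {1}): φ is true.
  2 (successors ∅): φ is false.
  3 (successors {6}): φ is true.
  4 (successors {1, 3, 5, 6}): φ is true.
  5 (successors ∅): φ is false.
  6 (successors {1}): φ is true.
For instance, at 1:
  At 1: Dia (q -> Dia s) requires q -> Dia s at some successor in {1}.
    q -> Dia s holds at 1, so Dia (q -> Dia s) is true at 1.
      At 1: q is true, Dia s is true, so q -> Dia s is true.
Satisfying worlds: {1, 3, 4, 6}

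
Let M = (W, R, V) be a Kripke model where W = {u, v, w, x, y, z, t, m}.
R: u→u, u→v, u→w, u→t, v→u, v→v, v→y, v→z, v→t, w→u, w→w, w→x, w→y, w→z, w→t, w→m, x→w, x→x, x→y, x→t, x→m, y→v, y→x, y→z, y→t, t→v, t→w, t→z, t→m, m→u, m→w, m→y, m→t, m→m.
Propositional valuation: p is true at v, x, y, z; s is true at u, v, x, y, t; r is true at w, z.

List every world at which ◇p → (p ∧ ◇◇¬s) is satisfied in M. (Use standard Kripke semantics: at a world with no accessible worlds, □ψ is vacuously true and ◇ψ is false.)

v, x, y, z

Let φ = ◇p → (p ∧ ◇◇¬s). Evaluate φ at each world:
  u (successors {u, v, w, t}): φ is false.
  v (successors {u, v, y, z, t}): φ is true.
  w (successors {u, w, x, y, z, t, m}): φ is false.
  x (successors {w, x, y, t, m}): φ is true.
  y (successors {v, x, z, t}): φ is true.
  z (successors ∅): φ is true.
  t (successors {v, w, z, m}): φ is false.
  m (successors {u, w, y, t, m}): φ is false.
For instance, at u:
  At u: ◇p is true, p ∧ ◇◇¬s is false, so ◇p → (p ∧ ◇◇¬s) is false.
    At u: ◇p requires p at some successor in {u, v, w, t}.
      p holds at v, so ◇p is true at u.
    At u: p is false, ◇◇¬s is true, so p ∧ ◇◇¬s is false.
      At u: ◇◇¬s requires ◇¬s at some successor in {u, v, w, t}.
        ◇¬s holds at u, so ◇◇¬s is true at u.
Satisfying worlds: {v, x, y, z}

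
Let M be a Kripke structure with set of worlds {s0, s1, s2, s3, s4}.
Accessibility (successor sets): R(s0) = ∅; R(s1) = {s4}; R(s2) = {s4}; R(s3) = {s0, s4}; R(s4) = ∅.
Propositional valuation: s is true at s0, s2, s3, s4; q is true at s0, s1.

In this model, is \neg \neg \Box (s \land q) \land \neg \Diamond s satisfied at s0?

Yes

At s0: \neg \neg \Box (s \land q) is true, \neg \Diamond s is true, so \neg \neg \Box (s \land q) \land \neg \Diamond s is true.
  At s0: \neg \Box (s \land q) is false, so \neg \neg \Box (s \land q) is true.
    At s0: \Box (s \land q) is true, so \neg \Box (s \land q) is false.
      At s0: no accessible worlds, so \Box (s \land q) holds vacuously.
  At s0: \Diamond s is false, so \neg \Diamond s is true.
    At s0: no accessible worlds, so \Diamond s is false.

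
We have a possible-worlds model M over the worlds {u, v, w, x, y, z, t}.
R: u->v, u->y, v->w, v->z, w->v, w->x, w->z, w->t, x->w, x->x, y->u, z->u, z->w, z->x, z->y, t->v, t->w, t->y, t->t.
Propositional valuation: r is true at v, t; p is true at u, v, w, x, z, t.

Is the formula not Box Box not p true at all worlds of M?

Recall that Box ψ holds at a world iff ψ holds at every accessible world, and Dia ψ holds iff ψ holds at some accessible world.
Let φ = not Box Box not p. Evaluate φ at each world:
  u (successors {v, y}): φ is true.
  v (successors {w, z}): φ is true.
  w (successors {v, x, z, t}): φ is true.
  x (successors {w, x}): φ is true.
  y (successors {u}): φ is true.
  z (successors {u, w, x, y}): φ is true.
  t (successors {v, w, y, t}): φ is true.
For instance, at y:
  At y: Box Box not p is false, so not Box Box not p is true.
    At y: Box Box not p requires Box not p at every successor {u}.
      Box not p fails at u, so Box Box not p is false at y.

Yes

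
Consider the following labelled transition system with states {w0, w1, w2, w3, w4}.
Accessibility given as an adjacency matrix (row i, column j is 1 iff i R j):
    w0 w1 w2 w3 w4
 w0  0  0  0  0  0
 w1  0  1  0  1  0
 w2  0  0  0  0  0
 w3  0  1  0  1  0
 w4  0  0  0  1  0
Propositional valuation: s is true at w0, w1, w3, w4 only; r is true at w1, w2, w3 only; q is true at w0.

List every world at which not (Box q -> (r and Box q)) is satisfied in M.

Let φ = not (Box q -> (r and Box q)). Evaluate φ at each world:
  w0 (successors ∅): φ is true.
  w1 (successors {w1, w3}): φ is false.
  w2 (successors ∅): φ is false.
  w3 (successors {w1, w3}): φ is false.
  w4 (successors {w3}): φ is false.
For instance, at w3:
  At w3: Box q -> (r and Box q) is true, so not (Box q -> (r and Box q)) is false.
    At w3: Box q is false, r and Box q is false, so Box q -> (r and Box q) is true.
      At w3: Box q requires q at every successor {w1, w3}.
        q fails at w1, so Box q is false at w3.
      At w3: r is true, Box q is false, so r and Box q is false.
Satisfying worlds: {w0}

w0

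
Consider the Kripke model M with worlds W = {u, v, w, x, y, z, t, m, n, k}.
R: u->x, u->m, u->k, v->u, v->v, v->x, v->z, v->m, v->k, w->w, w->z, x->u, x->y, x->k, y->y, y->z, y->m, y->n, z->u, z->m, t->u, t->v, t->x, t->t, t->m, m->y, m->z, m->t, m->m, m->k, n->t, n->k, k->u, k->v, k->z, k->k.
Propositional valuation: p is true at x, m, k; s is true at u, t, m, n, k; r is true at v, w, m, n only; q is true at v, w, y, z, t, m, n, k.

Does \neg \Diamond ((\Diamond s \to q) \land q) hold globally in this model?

No

Recall that \Diamond ψ holds at a world iff ψ holds at some accessible world.
Let φ = \neg \Diamond ((\Diamond s \to q) \land q). Evaluate φ at each world:
  u (successors {x, m, k}): φ is false.
  v (successors {u, v, x, z, m, k}): φ is false.
  w (successors {w, z}): φ is false.
  x (successors {u, y, k}): φ is false.
  y (successors {y, z, m, n}): φ is false.
  z (successors {u, m}): φ is false.
  t (successors {u, v, x, t, m}): φ is false.
  m (successors {y, z, t, m, k}): φ is false.
  n (successors {t, k}): φ is false.
  k (successors {u, v, z, k}): φ is false.
Detail at u (counterexample):
  At u: \Diamond ((\Diamond s \to q) \land q) is true, so \neg \Diamond ((\Diamond s \to q) \land q) is false.
    At u: \Diamond ((\Diamond s \to q) \land q) requires (\Diamond s \to q) \land q at some successor in {x, m, k}.
      (\Diamond s \to q) \land q holds at m, so \Diamond ((\Diamond s \to q) \land q) is true at u.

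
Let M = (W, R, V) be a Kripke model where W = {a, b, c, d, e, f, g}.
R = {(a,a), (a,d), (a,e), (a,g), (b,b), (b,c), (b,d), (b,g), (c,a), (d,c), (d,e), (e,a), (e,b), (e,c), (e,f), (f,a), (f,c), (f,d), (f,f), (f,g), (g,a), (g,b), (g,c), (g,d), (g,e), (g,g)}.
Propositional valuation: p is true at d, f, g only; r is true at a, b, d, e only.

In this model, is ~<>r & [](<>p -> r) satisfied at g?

No

At g: ~<>r is false, [](<>p -> r) is false, so ~<>r & [](<>p -> r) is false.
  At g: <>r is true, so ~<>r is false.
    At g: <>r requires r at some successor in {a, b, c, d, e, g}.
      r holds at a, so <>r is true at g.
  At g: [](<>p -> r) requires <>p -> r at every successor {a, b, c, d, e, g}.
    <>p -> r fails at g, so [](<>p -> r) is false at g.
      At g: <>p is true, r is false, so <>p -> r is false.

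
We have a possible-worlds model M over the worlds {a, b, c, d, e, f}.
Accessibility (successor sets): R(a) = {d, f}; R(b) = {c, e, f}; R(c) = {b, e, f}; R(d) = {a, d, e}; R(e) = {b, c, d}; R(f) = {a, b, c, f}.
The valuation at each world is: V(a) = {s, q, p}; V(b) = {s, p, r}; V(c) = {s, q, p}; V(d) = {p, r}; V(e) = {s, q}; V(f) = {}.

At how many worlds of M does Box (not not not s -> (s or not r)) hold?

Recall that Box ψ holds at a world iff ψ holds at every accessible world, and Dia ψ holds iff ψ holds at some accessible world.
Let φ = Box (not not not s -> (s or not r)). Evaluate φ at each world:
  a (successors {d, f}): φ is false.
  b (successors {c, e, f}): φ is true.
  c (successors {b, e, f}): φ is true.
  d (successors {a, d, e}): φ is false.
  e (successors {b, c, d}): φ is false.
  f (successors {a, b, c, f}): φ is true.
For instance, at f:
  At f: Box (not not not s -> (s or not r)) requires not not not s -> (s or not r) at every successor {a, b, c, f}.
    At a: not not not s -> (s or not r) is true.
    At b: not not not s -> (s or not r) is true.
    At c: not not not s -> (s or not r) is true.
    At f: not not not s -> (s or not r) is true.
  So Box (not not not s -> (s or not r)) is true at f.
Satisfying worlds: {b, c, f}

3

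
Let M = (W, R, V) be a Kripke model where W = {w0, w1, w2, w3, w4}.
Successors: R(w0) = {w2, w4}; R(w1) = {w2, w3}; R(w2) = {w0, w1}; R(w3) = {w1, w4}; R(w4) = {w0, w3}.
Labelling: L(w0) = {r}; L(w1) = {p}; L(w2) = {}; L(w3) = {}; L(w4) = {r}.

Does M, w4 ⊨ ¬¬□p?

No

Recall that □ψ holds at a world iff ψ holds at every accessible world, and ◇ψ holds iff ψ holds at some accessible world.
At w4: ¬□p is true, so ¬¬□p is false.
  At w4: □p is false, so ¬□p is true.
    At w4: □p requires p at every successor {w0, w3}.
      p fails at w0, so □p is false at w4.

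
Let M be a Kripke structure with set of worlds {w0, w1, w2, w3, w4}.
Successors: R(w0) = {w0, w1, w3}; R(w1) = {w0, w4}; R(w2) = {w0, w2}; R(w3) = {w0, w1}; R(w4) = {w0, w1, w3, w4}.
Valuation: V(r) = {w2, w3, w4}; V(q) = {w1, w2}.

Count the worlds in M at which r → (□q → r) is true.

Let φ = r → (□q → r). Evaluate φ at each world:
  w0 (successors {w0, w1, w3}): φ is true.
  w1 (successors {w0, w4}): φ is true.
  w2 (successors {w0, w2}): φ is true.
  w3 (successors {w0, w1}): φ is true.
  w4 (successors {w0, w1, w3, w4}): φ is true.
For instance, at w2:
  At w2: r is true, □q → r is true, so r → (□q → r) is true.
    At w2: □q is false, r is true, so □q → r is true.
      At w2: □q requires q at every successor {w0, w2}.
        q fails at w0, so □q is false at w2.
Satisfying worlds: {w0, w1, w2, w3, w4}

5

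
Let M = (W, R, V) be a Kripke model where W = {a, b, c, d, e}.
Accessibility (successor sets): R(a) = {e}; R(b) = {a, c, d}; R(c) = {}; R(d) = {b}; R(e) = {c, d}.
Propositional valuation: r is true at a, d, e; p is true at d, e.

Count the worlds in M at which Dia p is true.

Let φ = Dia p. Evaluate φ at each world:
  a (successors {e}): φ is true.
  b (successors {a, c, d}): φ is true.
  c (successors ∅): φ is false.
  d (successors {b}): φ is false.
  e (successors {c, d}): φ is true.
For instance, at e:
  At e: Dia p requires p at some successor in {c, d}.
    p holds at d, so Dia p is true at e.
Satisfying worlds: {a, b, e}

3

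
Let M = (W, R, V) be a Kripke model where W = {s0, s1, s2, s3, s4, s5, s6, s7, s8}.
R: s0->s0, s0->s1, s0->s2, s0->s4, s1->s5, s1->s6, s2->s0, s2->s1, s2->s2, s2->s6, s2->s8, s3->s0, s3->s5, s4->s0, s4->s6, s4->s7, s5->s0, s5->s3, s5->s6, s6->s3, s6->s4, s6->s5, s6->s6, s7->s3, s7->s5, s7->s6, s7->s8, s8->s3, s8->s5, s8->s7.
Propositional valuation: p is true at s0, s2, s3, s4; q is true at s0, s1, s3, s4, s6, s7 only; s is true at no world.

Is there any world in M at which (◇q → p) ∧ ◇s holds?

Recall that ◇ψ holds at a world iff ψ holds at some accessible world.
Let φ = (◇q → p) ∧ ◇s. Evaluate φ at each world:
  s0 (successors {s0, s1, s2, s4}): φ is false.
  s1 (successors {s5, s6}): φ is false.
  s2 (successors {s0, s1, s2, s6, s8}): φ is false.
  s3 (successors {s0, s5}): φ is false.
  s4 (successors {s0, s6, s7}): φ is false.
  s5 (successors {s0, s3, s6}): φ is false.
  s6 (successors {s3, s4, s5, s6}): φ is false.
  s7 (successors {s3, s5, s6, s8}): φ is false.
  s8 (successors {s3, s5, s7}): φ is false.
For instance, at s2:
  At s2: ◇q → p is true, ◇s is false, so (◇q → p) ∧ ◇s is false.
    At s2: ◇q is true, p is true, so ◇q → p is true.
      At s2: ◇q requires q at some successor in {s0, s1, s2, s6, s8}.
        q holds at s0, so ◇q is true at s2.
    At s2: ◇s requires s at some successor in {s0, s1, s2, s6, s8}.
      At s0: s is false.
      At s1: s is false.
      At s2: s is false.
      At s6: s is false.
      At s8: s is false.
    So ◇s is false at s2.

No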